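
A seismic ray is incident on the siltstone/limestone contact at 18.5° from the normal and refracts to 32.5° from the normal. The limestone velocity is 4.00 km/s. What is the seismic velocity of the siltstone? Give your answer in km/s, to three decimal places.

2.362 km/s

sin 18.5° = 0.3173; sin 32.5° = 0.5373.
V₁ = V₂·(sin θ₁/sin θ₂) = 4.00·(0.3173/0.5373) = 2.362 km/s.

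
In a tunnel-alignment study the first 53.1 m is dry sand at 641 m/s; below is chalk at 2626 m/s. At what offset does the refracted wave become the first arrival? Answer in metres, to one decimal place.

136.2 m

θ_c = arcsin(641/2626) = 14.13°, so cos θ_c = 0.9698 and tᵢ = 2h cos θ_c/V₁ = 0.1607 s.
At crossover x/V₁ = x/V₂ + tᵢ ⇒ x = tᵢ/(1/V₁ − 1/V₂) = 0.16067/(1.5601e-03 − 3.8081e-04) = 136.24 m.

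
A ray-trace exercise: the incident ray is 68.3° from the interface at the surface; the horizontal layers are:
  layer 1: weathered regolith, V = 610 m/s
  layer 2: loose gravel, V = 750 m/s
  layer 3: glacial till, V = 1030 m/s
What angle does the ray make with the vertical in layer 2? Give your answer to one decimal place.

From the normal: θ₁ = 90° − 68.3° = 21.7°.
Ray parameter p = sin 21.7° / 610 = 6.0614e-04 s/m.
sin θ_2 = p·V_2 = 6.0614e-04 × 750 = 0.4546.
θ_2 = arcsin 0.4546 = 27.04°.

27.0°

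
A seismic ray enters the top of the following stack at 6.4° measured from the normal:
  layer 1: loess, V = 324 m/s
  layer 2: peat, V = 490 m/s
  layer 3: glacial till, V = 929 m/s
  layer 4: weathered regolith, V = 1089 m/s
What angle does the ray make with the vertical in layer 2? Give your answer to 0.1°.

9.7°

Ray parameter p = sin 6.4° / 324 = 3.4404e-04 s/m.
sin θ_2 = p·V_2 = 3.4404e-04 × 490 = 0.1686.
θ_2 = 9.71° from the vertical.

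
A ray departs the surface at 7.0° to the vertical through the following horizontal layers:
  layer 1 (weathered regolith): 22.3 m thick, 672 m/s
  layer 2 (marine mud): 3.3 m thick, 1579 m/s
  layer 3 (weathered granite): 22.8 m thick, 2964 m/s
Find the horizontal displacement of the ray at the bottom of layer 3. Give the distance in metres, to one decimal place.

18.3 m

Ray parameter p = sin 7.0° / 672 m/s = 1.8135e-04 s/m.
Layer 1: θ = 7.00°; offset = 22.3·tan 7.00° = 2.738 m.
Layer 2: sin θ = p·1579 = 0.2864 → θ = 16.64°; offset = 3.3·tan 16.64° = 0.986 m.
Layer 3: sin θ = p·2964 = 0.5375 → θ = 32.52°; offset = 22.8·tan 32.52° = 14.534 m.
Σ offsets = 18.258 m.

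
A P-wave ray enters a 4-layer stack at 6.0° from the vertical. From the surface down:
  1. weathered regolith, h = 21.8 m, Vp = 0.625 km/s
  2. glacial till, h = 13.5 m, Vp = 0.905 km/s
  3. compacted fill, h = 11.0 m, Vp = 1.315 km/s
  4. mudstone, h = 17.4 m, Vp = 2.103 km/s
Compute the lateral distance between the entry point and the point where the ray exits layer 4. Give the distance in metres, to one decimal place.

Apply Snell's law at each interface; in layer i the horizontal offset is hᵢ·tan θᵢ.
Layer 1: θ = 6.00°; offset = 21.8·tan 6.00° = 2.291 m.
Layer 2: sin θ = 0.905·sin 6.0°/0.625 = 0.1514, θ = 8.71°; offset = 13.5·tan 8.71° = 2.067 m.
Layer 3: sin θ = 1.315·sin 6.0°/0.625 = 0.2199, θ = 12.70°; offset = 11.0·tan 12.70° = 2.480 m.
Layer 4: sin θ = 2.103·sin 6.0°/0.625 = 0.3517, θ = 20.59°; offset = 17.4·tan 20.59° = 6.538 m.
Summing the layer offsets gives 13.376 m.

13.4 m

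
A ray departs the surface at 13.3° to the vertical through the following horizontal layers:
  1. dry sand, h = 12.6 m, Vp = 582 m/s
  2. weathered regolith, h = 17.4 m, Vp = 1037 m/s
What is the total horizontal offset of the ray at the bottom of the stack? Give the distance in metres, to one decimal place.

10.8 m

Ray parameter p = sin 13.3° / 582 m/s = 3.9527e-04 s/m.
Layer 1: θ = 13.30°; offset = 12.6·tan 13.30° = 2.979 m.
Layer 2: sin θ = p·1037 = 0.4099 → θ = 24.20°; offset = 17.4·tan 24.20° = 7.819 m.
Σ offsets = 10.798 m.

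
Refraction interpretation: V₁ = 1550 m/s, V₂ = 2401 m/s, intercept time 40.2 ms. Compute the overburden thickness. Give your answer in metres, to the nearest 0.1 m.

θ_c = arcsin(1550/2401) = 40.21°; cos θ_c = 0.7637.
tᵢ = 2h cos θ_c/V₁ ⇒ h = tᵢ·V₁/(2 cos θ_c) = 0.0402·1550/(2·0.7637) = 40.79 m.

40.8 m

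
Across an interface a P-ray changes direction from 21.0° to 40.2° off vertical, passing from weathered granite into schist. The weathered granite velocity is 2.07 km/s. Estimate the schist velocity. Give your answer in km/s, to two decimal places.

Snell's law: sin 21.0°/V₁ = sin 40.2°/V₂.
V₂ = V₁·sin 40.2°/sin 21.0° = 2.07 × 1.8011 = 3.73 km/s.

3.73 km/s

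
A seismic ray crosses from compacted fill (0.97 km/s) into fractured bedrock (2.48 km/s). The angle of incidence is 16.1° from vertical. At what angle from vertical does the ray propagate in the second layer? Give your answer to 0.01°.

Snell's law: sin θ₂ = (V₂/V₁)·sin θ₁ = (2.48/0.97)·sin 16.1° = 0.7090.
θ₂ = sin⁻¹(0.7090) = 45.15° (from vertical).

45.15°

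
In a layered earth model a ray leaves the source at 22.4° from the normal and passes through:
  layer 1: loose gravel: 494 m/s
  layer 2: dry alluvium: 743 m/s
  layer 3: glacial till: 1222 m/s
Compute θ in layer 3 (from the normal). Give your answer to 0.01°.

70.50°

Ray parameter p = sin 22.4° / 494 = 7.7140e-04 s/m.
sin θ_3 = p·V_3 = 7.7140e-04 × 1222 = 0.9426.
θ_3 = arcsin 0.9426 = 70.50°.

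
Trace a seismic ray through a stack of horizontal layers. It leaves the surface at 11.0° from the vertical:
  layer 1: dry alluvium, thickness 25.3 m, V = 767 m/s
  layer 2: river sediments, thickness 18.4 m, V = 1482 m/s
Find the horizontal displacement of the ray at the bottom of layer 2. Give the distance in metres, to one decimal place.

Apply Snell's law at each interface; in layer i the horizontal offset is hᵢ·tan θᵢ.
Layer 1: θ = 11.00°; offset = 25.3·tan 11.00° = 4.918 m.
Layer 2: sin θ = 1482·sin 11.0°/767 = 0.3687, θ = 21.63°; offset = 18.4·tan 21.63° = 7.298 m.
Summing the layer offsets gives 12.216 m.

12.2 m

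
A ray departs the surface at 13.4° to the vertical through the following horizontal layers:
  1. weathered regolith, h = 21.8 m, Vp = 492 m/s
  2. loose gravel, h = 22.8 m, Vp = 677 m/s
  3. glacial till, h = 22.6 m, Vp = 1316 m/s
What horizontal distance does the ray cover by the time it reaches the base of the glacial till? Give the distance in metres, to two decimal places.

Apply Snell's law at each interface; in layer i the horizontal offset is hᵢ·tan θᵢ.
Layer 1: θ = 13.40°; offset = 21.8·tan 13.40° = 5.1935 m.
Layer 2: sin θ = 677·sin 13.4°/492 = 0.3189, θ = 18.60°; offset = 22.8·tan 18.60° = 7.6712 m.
Layer 3: sin θ = 1316·sin 13.4°/492 = 0.6199, θ = 38.31°; offset = 22.6·tan 38.31° = 17.8531 m.
Summing the layer offsets gives 30.7177 m.

30.72 m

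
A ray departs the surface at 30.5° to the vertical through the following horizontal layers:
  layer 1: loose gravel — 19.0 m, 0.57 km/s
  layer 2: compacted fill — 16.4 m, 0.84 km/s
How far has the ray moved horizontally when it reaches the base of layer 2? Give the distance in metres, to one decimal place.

Apply Snell's law at each interface; in layer i the horizontal offset is hᵢ·tan θᵢ.
Layer 1: θ = 30.50°; offset = 19.0·tan 30.50° = 11.192 m.
Layer 2: sin θ = 0.84·sin 30.5°/0.57 = 0.7480, θ = 48.41°; offset = 16.4·tan 48.41° = 18.480 m.
Σ offsets = 29.672 m.

29.7 m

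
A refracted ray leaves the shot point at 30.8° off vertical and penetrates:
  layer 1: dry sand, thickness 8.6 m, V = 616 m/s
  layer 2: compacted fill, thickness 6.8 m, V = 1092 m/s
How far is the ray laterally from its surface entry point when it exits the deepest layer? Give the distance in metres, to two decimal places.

p = sin θ₁/V₁ = sin 30.8°/616 = 8.3124e-04 s/m is conserved through the stack.
Layer 1: θ = 30.80°; offset = 8.6·tan 30.80° = 5.1266 m.
Layer 2: sin θ = p·1092 = 0.9077 → θ = 65.19°; offset = 6.8·tan 65.19° = 14.7106 m.
Total horizontal offset = 19.8372 m.

19.84 m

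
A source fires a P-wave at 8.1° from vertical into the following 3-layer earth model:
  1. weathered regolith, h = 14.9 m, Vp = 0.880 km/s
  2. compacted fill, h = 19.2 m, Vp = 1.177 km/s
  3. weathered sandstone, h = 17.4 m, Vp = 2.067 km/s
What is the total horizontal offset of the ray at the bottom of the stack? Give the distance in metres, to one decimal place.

Apply Snell's law at each interface; in layer i the horizontal offset is hᵢ·tan θᵢ.
Layer 1: θ = 8.10°; offset = 14.9·tan 8.10° = 2.121 m.
Layer 2: sin θ = 1.177·sin 8.1°/0.880 = 0.1885, θ = 10.86°; offset = 19.2·tan 10.86° = 3.684 m.
Layer 3: sin θ = 2.067·sin 8.1°/0.880 = 0.3310, θ = 19.33°; offset = 17.4·tan 19.33° = 6.103 m.
Total horizontal offset = 11.908 m.

11.9 m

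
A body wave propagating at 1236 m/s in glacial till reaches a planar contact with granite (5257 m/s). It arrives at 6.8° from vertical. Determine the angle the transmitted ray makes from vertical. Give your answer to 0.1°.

30.2°

Snell's law: sin θ₂ = (V₂/V₁)·sin θ₁ = (5257/1236)·sin 6.8° = 0.5036.
θ₂ = sin⁻¹(0.5036) = 30.24° (from vertical).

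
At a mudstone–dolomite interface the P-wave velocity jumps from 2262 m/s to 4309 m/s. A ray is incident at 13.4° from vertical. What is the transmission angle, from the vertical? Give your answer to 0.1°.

26.2°

Snell's law: sin θ₂ = (V₂/V₁)·sin θ₁ = (4309/2262)·sin 13.4° = 0.4415.
θ₂ = sin⁻¹(0.4415) = 26.20° (from vertical).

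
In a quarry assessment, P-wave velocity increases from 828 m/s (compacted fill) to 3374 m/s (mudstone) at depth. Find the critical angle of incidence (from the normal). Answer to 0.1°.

14.2°

At critical incidence the refracted ray runs along the interface (θ₂ = 90°), so sin θ_c = V₁/V₂.
θ_c = arcsin(828/3374) = arcsin 0.2454 = 14.21°.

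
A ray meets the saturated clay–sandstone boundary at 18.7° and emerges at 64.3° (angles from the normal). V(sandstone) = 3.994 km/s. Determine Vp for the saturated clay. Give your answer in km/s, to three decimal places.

1.421 km/s

sin 18.7° = 0.3206; sin 64.3° = 0.9011.
V₁ = V₂·(sin θ₁/sin θ₂) = 3.994·(0.3206/0.9011) = 1.421 km/s.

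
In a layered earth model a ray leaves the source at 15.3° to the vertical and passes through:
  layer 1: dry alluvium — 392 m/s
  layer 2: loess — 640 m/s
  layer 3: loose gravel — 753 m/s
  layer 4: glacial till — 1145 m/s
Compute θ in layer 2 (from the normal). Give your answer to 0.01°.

25.52°

Ray parameter p = sin 15.3° / 392 = 6.7315e-04 s/m.
sin θ_2 = p·V_2 = 6.7315e-04 × 640 = 0.4308.
θ_2 = 25.52° from the vertical.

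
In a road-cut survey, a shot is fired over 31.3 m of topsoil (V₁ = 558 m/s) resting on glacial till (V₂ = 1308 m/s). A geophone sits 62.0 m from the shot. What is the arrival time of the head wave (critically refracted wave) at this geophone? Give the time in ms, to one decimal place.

148.9 ms

t = x/V₂ + 2h·√(V₂²−V₁²)/(V₁V₂).
√(V₂²−V₁²) = √(1308²−558²) = 1183.0 m/s; delay term = 2·31.3·1183.0/(558·1308) = 0.10147 s.
t = 62.0/1308 + 0.10147 = 0.14887 s.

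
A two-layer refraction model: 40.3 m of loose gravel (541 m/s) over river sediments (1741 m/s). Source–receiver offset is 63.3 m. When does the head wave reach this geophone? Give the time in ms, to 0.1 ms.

θ_c = arcsin(V₁/V₂) = arcsin(541/1741) = 18.10°, cos θ_c = 0.9505.
Intercept time tᵢ = 2h cos θ_c / V₁ = 2·40.3·0.9505/541 = 0.14161 s.
t = x/V₂ + tᵢ = 63.3/1741 + 0.14161 = 0.17797 s.

178.0 ms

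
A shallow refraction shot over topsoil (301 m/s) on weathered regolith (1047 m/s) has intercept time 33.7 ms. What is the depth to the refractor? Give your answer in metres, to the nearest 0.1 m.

h = tᵢ·V₁·V₂ / (2·√(V₂²−V₁²)).
√(V₂²−V₁²) = √(1047² − 301²) = 1002.8 m/s.
h = 0.0337 s × 301 × 1047 / (2 × 1002.8) = 5.30 m.

5.3 m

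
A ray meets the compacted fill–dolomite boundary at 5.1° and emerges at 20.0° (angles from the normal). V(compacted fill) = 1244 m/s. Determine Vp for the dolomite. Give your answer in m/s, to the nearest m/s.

4786 m/s

sin 5.1° = 0.0889; sin 20.0° = 0.3420.
V₂ = V₁·(sin θ₂/sin θ₁) = 1244·(0.3420/0.0889) = 4786.28 m/s.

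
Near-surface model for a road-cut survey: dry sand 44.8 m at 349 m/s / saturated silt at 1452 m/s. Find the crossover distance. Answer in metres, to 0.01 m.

x_cross = 2h·√((V₂+V₁)/(V₂−V₁)).
(V₂+V₁)/(V₂−V₁) = (1452+349)/(1452−349) = 1.6328; √ = 1.2778.
x_cross = 2·44.8·1.2778 = 114.49 m.

114.49 m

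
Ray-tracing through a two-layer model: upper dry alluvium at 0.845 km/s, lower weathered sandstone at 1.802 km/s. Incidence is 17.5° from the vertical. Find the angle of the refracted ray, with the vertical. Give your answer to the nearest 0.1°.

Snell's law: sin θ₂ = (V₂/V₁)·sin θ₁ = (1.802/0.845)·sin 17.5° = 0.6413.
θ₂ = arcsin 0.6413 = 39.89° from the normal.

39.9°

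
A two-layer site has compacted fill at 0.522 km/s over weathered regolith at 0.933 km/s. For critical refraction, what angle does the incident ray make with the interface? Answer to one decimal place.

Critical incidence: sin θ_c = V₁/V₂ = 0.522/0.933 = 0.5595.
θ_c = arcsin 0.5595 = 34.02°.
Measured from the interface: 90° − 34.02° = 55.98°.

56.0°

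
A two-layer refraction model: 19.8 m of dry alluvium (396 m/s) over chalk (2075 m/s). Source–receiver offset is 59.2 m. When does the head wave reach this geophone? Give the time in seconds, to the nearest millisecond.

θ_c = arcsin(V₁/V₂) = arcsin(396/2075) = 11.00°, cos θ_c = 0.9816.
Intercept time tᵢ = 2h cos θ_c / V₁ = 2·19.8·0.9816/396 = 0.09816 s.
t = x/V₂ + tᵢ = 59.2/2075 + 0.09816 = 0.12669 s.

0.127 s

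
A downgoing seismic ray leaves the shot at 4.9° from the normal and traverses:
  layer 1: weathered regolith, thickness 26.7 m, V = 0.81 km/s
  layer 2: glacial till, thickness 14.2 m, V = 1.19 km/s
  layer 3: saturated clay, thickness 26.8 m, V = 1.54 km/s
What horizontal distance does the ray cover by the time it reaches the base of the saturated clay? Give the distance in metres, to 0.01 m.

p = sin θ₁/V₁ = sin 4.9°/0.81 = 1.0545e-01 s/km is conserved through the stack.
Layer 1: θ = 4.90°; offset = 26.7·tan 4.90° = 2.2890 m.
Layer 2: sin θ = p·1.19 = 0.1255 → θ = 7.21°; offset = 14.2·tan 7.21° = 1.7961 m.
Layer 3: sin θ = p·1.54 = 0.1624 → θ = 9.35°; offset = 26.8·tan 9.35° = 4.4108 m.
Σ offsets = 8.4959 m.

8.50 m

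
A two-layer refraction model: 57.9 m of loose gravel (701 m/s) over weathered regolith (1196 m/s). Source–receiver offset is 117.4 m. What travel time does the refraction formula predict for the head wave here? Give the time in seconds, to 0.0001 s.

t = x/V₂ + 2h·√(V₂²−V₁²)/(V₁V₂).
√(V₂²−V₁²) = √(1196²−701²) = 969.0 m/s; delay term = 2·57.9·969.0/(701·1196) = 0.13384 s.
t = 117.4/1196 + 0.13384 = 0.23200 s.

0.2320 s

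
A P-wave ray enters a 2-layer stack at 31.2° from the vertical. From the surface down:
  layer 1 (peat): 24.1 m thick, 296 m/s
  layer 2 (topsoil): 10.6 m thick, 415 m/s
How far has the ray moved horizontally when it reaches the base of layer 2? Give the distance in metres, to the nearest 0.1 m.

Apply Snell's law at each interface; in layer i the horizontal offset is hᵢ·tan θᵢ.
Layer 1: θ = 31.20°; offset = 24.1·tan 31.20° = 14.595 m.
Layer 2: sin θ = 415·sin 31.2°/296 = 0.7263, θ = 46.58°; offset = 10.6·tan 46.58° = 11.200 m.
Summing the layer offsets gives 25.795 m.

25.8 m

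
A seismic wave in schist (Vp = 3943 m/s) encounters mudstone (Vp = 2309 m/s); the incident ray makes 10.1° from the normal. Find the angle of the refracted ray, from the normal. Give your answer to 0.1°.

Snell's law: sin θ₂ = (V₂/V₁)·sin θ₁ = (2309/3943)·sin 10.1° = 0.1027.
θ₂ = arcsin 0.1027 = 5.89° from the normal.

5.9°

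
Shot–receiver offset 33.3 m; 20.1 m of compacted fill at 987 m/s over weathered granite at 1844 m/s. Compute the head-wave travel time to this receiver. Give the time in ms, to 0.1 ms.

θ_c = arcsin(V₁/V₂) = arcsin(987/1844) = 32.36°, cos θ_c = 0.8447.
Intercept time tᵢ = 2h cos θ_c / V₁ = 2·20.1·0.8447/987 = 0.03440 s.
t = x/V₂ + tᵢ = 33.3/1844 + 0.03440 = 0.05246 s.

52.5 ms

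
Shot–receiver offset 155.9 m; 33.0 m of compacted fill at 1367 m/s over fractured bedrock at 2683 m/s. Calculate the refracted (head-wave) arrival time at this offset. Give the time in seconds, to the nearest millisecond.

θ_c = arcsin(V₁/V₂) = arcsin(1367/2683) = 30.63°, cos θ_c = 0.8605.
Intercept time tᵢ = 2h cos θ_c / V₁ = 2·33.0·0.8605/1367 = 0.04154 s.
t = x/V₂ + tᵢ = 155.9/2683 + 0.04154 = 0.09965 s.

0.100 s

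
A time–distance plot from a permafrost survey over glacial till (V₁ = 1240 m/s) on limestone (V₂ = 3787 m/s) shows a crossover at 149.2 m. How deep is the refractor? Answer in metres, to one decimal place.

53.1 m

h = (x_cross/2)·√((V₂−V₁)/(V₂+V₁)).
(V₂−V₁)/(V₂+V₁) = (3787−1240)/(3787+1240) = 0.5067; √ = 0.7118.
h = (149.2/2)·0.7118 = 53.10 m.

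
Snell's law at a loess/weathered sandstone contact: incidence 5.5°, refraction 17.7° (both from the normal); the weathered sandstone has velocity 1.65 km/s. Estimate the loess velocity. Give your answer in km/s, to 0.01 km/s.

Snell's law: sin 5.5°/V₁ = sin 17.7°/V₂.
V₁ = V₂·sin 5.5°/sin 17.7° = 1.65 × 0.3152 = 0.52 km/s.

0.52 km/s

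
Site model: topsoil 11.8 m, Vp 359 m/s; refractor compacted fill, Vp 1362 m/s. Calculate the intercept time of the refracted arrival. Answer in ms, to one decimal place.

tᵢ = 2h·√(V₂²−V₁²)/(V₁V₂).
√(V₂²−V₁²) = √(1362²−359²) = 1313.8 m/s.
tᵢ = 2·11.8·1313.8/(359·1362) = 0.06341 s.

63.4 ms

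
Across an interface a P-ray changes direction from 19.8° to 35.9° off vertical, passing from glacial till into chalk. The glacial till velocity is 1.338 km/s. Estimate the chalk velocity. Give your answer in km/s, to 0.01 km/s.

2.32 km/s

sin 19.8° = 0.3387; sin 35.9° = 0.5864.
V₂ = V₁·(sin θ₂/sin θ₁) = 1.338·(0.5864/0.3387) = 2.32 km/s.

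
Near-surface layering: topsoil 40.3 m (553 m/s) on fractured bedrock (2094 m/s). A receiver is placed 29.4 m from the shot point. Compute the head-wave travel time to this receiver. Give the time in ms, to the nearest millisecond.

t = x/V₂ + 2h·√(V₂²−V₁²)/(V₁V₂).
√(V₂²−V₁²) = √(2094²−553²) = 2019.7 m/s; delay term = 2·40.3·2019.7/(553·2094) = 0.14058 s.
t = 29.4/2094 + 0.14058 = 0.15462 s.

155 ms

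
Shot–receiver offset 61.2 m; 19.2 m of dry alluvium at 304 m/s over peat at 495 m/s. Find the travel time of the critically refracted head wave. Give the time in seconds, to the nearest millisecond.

θ_c = arcsin(V₁/V₂) = arcsin(304/495) = 37.89°, cos θ_c = 0.7892.
Intercept time tᵢ = 2h cos θ_c / V₁ = 2·19.2·0.7892/304 = 0.09969 s.
t = x/V₂ + tᵢ = 61.2/495 + 0.09969 = 0.22332 s.

0.223 s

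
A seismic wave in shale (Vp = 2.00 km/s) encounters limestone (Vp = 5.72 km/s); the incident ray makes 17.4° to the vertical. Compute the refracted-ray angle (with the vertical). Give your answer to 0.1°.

58.8°

sin θ₁/V₁ = sin θ₂/V₂ ⇒ sin θ₂ = 5.72·sin 17.4°/2.00 = 5.72·0.2990/2.00 = 0.8553.
θ₂ = sin⁻¹(0.8553) = 58.79° (from vertical).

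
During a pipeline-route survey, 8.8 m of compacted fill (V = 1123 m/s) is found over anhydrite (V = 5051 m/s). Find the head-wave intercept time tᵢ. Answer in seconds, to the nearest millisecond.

θ_c = arcsin(V₁/V₂) = arcsin(1123/5051) = 12.85°; cos θ_c = 0.9750.
tᵢ = 2h·cos θ_c / V₁ = 2·8.8·0.9750 / 1123 = 0.01528 s.

0.015 s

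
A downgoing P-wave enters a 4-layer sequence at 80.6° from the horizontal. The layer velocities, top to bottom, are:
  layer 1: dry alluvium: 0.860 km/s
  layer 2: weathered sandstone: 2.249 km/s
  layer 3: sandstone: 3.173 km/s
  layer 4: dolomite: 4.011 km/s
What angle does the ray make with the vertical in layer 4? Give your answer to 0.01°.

49.62°

From the normal: θ₁ = 90° − 80.6° = 9.4°.
Ray parameter p = sin 9.4° / 0.860 = 1.8991e-01 s/km.
sin θ_4 = p·V_4 = 1.8991e-01 × 4.011 = 0.7617.
θ_4 = arcsin 0.7617 = 49.62°.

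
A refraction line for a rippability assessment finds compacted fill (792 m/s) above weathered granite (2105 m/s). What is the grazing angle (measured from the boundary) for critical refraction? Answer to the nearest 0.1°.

Critical incidence: sin θ_c = V₁/V₂ = 792/2105 = 0.3762.
θ_c = arcsin 0.3762 = 22.10°.
Measured from the interface: 90° − 22.10° = 67.90°.

67.9°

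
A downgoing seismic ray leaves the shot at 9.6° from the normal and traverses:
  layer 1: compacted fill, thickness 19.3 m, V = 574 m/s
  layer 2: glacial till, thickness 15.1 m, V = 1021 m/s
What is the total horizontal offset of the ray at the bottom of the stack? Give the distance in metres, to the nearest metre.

8 m

p = sin θ₁/V₁ = sin 9.6°/574 = 2.9054e-04 s/m is conserved through the stack.
Layer 1: θ = 9.60°; offset = 19.3·tan 9.60° = 3.264 m.
Layer 2: sin θ = p·1021 = 0.2966 → θ = 17.26°; offset = 15.1·tan 17.26° = 4.690 m.
Σ offsets = 7.955 m.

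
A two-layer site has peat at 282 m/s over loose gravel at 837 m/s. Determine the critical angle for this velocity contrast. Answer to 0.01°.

19.69°

At critical incidence the refracted ray runs along the interface (θ₂ = 90°), so sin θ_c = V₁/V₂.
θ_c = arcsin(282/837) = arcsin 0.3369 = 19.69°.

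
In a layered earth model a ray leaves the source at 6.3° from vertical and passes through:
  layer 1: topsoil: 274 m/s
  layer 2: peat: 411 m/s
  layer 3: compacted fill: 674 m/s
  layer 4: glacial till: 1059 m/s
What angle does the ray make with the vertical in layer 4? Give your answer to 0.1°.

Ray parameter p = sin 6.3° / 274 = 4.0049e-04 s/m.
sin θ_4 = p·V_4 = 4.0049e-04 × 1059 = 0.4241.
θ_4 = arcsin 0.4241 = 25.09°.

25.1°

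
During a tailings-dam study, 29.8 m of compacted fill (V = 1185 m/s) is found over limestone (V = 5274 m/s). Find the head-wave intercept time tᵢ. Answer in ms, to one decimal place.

49.0 ms

θ_c = arcsin(V₁/V₂) = arcsin(1185/5274) = 12.98°; cos θ_c = 0.9744.
tᵢ = 2h·cos θ_c / V₁ = 2·29.8·0.9744 / 1185 = 0.04901 s.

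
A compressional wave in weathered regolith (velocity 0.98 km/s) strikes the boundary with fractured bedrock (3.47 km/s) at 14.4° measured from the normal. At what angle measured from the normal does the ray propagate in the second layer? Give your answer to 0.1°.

sin θ₁/V₁ = sin θ₂/V₂ ⇒ sin θ₂ = 3.47·sin 14.4°/0.98 = 3.47·0.2487/0.98 = 0.8806.
θ₂ = arcsin 0.8806 = 61.71° from the normal.

61.7°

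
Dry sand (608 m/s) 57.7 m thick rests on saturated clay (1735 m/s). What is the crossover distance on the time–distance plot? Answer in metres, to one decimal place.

166.4 m

θ_c = arcsin(608/1735) = 20.51°, so cos θ_c = 0.9366 and tᵢ = 2h cos θ_c/V₁ = 0.1778 s.
At crossover x/V₁ = x/V₂ + tᵢ ⇒ x = tᵢ/(1/V₁ − 1/V₂) = 0.17777/(1.6447e-03 − 5.7637e-04) = 166.39 m.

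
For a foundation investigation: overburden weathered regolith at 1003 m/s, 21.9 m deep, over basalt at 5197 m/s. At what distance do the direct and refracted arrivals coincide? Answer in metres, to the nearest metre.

53 m

θ_c = arcsin(1003/5197) = 11.13°, so cos θ_c = 0.9812 and tᵢ = 2h cos θ_c/V₁ = 0.0428 s.
At crossover x/V₁ = x/V₂ + tᵢ ⇒ x = tᵢ/(1/V₁ − 1/V₂) = 0.04285/(9.9701e-04 − 1.9242e-04) = 53.25 m.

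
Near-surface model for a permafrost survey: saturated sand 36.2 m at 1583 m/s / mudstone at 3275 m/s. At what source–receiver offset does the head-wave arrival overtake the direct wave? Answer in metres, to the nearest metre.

x_cross = 2h·√((V₂+V₁)/(V₂−V₁)).
(V₂+V₁)/(V₂−V₁) = (3275+1583)/(3275−1583) = 2.8712; √ = 1.6944.
x_cross = 2·36.2·1.6944 = 122.68 m.

123 m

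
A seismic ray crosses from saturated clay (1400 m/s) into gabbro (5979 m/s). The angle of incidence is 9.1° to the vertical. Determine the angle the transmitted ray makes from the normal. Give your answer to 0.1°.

42.5°

sin θ₁/V₁ = sin θ₂/V₂ ⇒ sin θ₂ = 5979·sin 9.1°/1400 = 5979·0.1582/1400 = 0.6754.
θ₂ = sin⁻¹(0.6754) = 42.49° (from vertical).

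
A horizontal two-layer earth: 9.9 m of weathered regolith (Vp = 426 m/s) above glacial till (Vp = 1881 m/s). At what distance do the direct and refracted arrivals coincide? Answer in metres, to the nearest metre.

25 m

θ_c = arcsin(426/1881) = 13.09°, so cos θ_c = 0.9740 and tᵢ = 2h cos θ_c/V₁ = 0.0453 s.
At crossover x/V₁ = x/V₂ + tᵢ ⇒ x = tᵢ/(1/V₁ − 1/V₂) = 0.04527/(2.3474e-03 − 5.3163e-04) = 24.93 m.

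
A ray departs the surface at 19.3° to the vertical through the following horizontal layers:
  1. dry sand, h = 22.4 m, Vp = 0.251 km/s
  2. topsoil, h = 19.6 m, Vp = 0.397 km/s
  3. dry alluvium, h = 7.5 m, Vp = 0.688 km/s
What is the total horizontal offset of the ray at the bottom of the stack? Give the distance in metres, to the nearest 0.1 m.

35.9 m

p = sin θ₁/V₁ = sin 19.3°/0.251 = 1.3168e+00 s/km is conserved through the stack.
Layer 1: θ = 19.30°; offset = 22.4·tan 19.30° = 7.844 m.
Layer 2: sin θ = p·0.397 = 0.5228 → θ = 31.52°; offset = 19.6·tan 31.52° = 12.019 m.
Layer 3: sin θ = p·0.688 = 0.9060 → θ = 64.95°; offset = 7.5·tan 64.95° = 16.049 m.
Σ offsets = 35.912 m.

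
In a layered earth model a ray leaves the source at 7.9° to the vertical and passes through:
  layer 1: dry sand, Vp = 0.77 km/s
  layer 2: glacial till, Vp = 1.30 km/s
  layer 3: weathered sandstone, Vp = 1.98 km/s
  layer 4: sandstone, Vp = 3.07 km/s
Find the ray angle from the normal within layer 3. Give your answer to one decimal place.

Ray parameter p = sin 7.9° / 0.77 = 1.7850e-01 s/km.
sin θ_3 = p·V_3 = 1.7850e-01 × 1.98 = 0.3534.
θ_3 = arcsin 0.3534 = 20.70°.

20.7°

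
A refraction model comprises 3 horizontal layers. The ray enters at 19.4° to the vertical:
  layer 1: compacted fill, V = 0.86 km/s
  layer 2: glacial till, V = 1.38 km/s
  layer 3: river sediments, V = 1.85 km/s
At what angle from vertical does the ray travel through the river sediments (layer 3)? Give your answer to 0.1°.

45.6°

Snell's law across each interface conserves sin θ / V, so sin θ_3 = V_3·sin θ₁/V₁.
sin θ_3 = 1.85 × sin 19.4° / 0.86 = 0.7145.
θ_3 = 45.60° from the vertical.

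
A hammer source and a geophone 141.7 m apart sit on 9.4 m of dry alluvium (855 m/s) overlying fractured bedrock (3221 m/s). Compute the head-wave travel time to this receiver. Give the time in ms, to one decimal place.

65.2 ms

θ_c = arcsin(V₁/V₂) = arcsin(855/3221) = 15.39°, cos θ_c = 0.9641.
Intercept time tᵢ = 2h cos θ_c / V₁ = 2·9.4·0.9641/855 = 0.02120 s.
t = x/V₂ + tᵢ = 141.7/3221 + 0.02120 = 0.06519 s.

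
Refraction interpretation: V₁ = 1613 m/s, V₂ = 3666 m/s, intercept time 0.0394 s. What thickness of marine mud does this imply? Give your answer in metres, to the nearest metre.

h = tᵢ·V₁·V₂ / (2·√(V₂²−V₁²)).
√(V₂²−V₁²) = √(3666² − 1613²) = 3292.1 m/s.
h = 0.0394 s × 1613 × 3666 / (2 × 3292.1) = 35.39 m.

35 m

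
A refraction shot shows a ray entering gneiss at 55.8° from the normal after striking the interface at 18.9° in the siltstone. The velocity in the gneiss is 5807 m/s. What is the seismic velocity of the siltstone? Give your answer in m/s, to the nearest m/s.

sin 18.9° = 0.3239; sin 55.8° = 0.8271.
V₁ = V₂·(sin θ₁/sin θ₂) = 5807·(0.3239/0.8271) = 2274.25 m/s.

2274 m/s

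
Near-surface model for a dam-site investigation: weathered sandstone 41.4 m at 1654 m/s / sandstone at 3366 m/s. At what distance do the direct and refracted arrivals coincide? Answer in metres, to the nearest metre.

x_cross = 2h·√((V₂+V₁)/(V₂−V₁)).
(V₂+V₁)/(V₂−V₁) = (3366+1654)/(3366−1654) = 2.9322; √ = 1.7124.
x_cross = 2·41.4·1.7124 = 141.79 m.

142 m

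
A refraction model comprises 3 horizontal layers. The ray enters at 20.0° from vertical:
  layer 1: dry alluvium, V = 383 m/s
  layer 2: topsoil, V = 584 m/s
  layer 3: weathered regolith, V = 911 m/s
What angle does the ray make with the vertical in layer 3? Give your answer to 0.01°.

54.44°

Ray parameter p = sin 20.0° / 383 = 8.9300e-04 s/m.
sin θ_3 = p·V_3 = 8.9300e-04 × 911 = 0.8135.
θ_3 = 54.44° from the vertical.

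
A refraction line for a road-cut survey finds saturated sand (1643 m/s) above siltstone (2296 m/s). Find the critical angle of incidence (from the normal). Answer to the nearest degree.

46°

At critical incidence the refracted ray runs along the interface (θ₂ = 90°), so sin θ_c = V₁/V₂.
θ_c = arcsin(1643/2296) = arcsin 0.7156 = 45.69°.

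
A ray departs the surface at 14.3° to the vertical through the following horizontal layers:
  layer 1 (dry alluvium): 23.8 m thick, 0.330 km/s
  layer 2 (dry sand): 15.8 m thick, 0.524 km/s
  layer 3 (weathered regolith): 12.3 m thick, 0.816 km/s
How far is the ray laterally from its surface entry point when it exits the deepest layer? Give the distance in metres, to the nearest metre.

Apply Snell's law at each interface; in layer i the horizontal offset is hᵢ·tan θᵢ.
Layer 1: θ = 14.30°; offset = 23.8·tan 14.30° = 6.067 m.
Layer 2: sin θ = 0.524·sin 14.3°/0.330 = 0.3922, θ = 23.09°; offset = 15.8·tan 23.09° = 6.737 m.
Layer 3: sin θ = 0.816·sin 14.3°/0.330 = 0.6108, θ = 37.64°; offset = 12.3·tan 37.64° = 9.488 m.
Total horizontal offset = 22.291 m.

22 m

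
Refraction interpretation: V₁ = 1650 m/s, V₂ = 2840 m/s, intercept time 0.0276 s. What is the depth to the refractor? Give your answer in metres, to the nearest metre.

h = tᵢ·V₁·V₂ / (2·√(V₂²−V₁²)).
√(V₂²−V₁²) = √(2840² − 1650²) = 2311.5 m/s.
h = 0.0276 s × 1650 × 2840 / (2 × 2311.5) = 27.98 m.

28 m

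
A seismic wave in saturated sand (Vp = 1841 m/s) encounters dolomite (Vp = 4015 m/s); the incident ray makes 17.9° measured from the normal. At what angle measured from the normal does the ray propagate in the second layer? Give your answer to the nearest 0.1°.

sin θ₁/V₁ = sin θ₂/V₂ ⇒ sin θ₂ = 4015·sin 17.9°/1841 = 4015·0.3074/1841 = 0.6703.
θ₂ = sin⁻¹(0.6703) = 42.09° (from vertical).

42.1°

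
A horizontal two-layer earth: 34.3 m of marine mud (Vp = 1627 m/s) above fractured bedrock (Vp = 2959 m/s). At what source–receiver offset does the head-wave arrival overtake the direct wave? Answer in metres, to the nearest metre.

127 m

x_cross = 2h·√((V₂+V₁)/(V₂−V₁)).
(V₂+V₁)/(V₂−V₁) = (2959+1627)/(2959−1627) = 3.4429; √ = 1.8555.
x_cross = 2·34.3·1.8555 = 127.29 m.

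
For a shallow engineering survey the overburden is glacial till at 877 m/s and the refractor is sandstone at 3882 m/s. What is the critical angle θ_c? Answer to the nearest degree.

Critical incidence: sin θ_c = V₁/V₂ = 877/3882 = 0.2259.
θ_c = arcsin 0.2259 = 13.06°.

13°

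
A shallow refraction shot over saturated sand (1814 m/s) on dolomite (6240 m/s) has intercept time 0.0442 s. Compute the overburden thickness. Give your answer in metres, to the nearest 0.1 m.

θ_c = arcsin(1814/6240) = 16.90°; cos θ_c = 0.9568.
tᵢ = 2h cos θ_c/V₁ ⇒ h = tᵢ·V₁/(2 cos θ_c) = 0.0442·1814/(2·0.9568) = 41.90 m.

41.9 m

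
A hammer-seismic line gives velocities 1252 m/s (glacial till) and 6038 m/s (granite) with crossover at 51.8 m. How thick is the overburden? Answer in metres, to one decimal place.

x_cross = 2h·√((V₂+V₁)/(V₂−V₁)) → h = x_cross / (2·√((V₂+V₁)/(V₂−V₁))).
√((V₂+V₁)/(V₂−V₁)) = √((6038+1252)/(6038−1252)) = 1.2342.
h = 51.8 / (2·1.2342) = 20.99 m.

21.0 m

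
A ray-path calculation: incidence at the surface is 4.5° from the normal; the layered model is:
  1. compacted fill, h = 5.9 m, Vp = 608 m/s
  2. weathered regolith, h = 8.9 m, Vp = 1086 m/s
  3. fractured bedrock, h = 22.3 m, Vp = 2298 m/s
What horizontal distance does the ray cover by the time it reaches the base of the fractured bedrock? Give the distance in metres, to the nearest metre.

9 m

Ray parameter p = sin 4.5° / 608 m/s = 1.2904e-04 s/m.
Layer 1: θ = 4.50°; offset = 5.9·tan 4.50° = 0.464 m.
Layer 2: sin θ = p·1086 = 0.1401 → θ = 8.06°; offset = 8.9·tan 8.06° = 1.260 m.
Layer 3: sin θ = p·2298 = 0.2965 → θ = 17.25°; offset = 22.3·tan 17.25° = 6.924 m.
Σ offsets = 8.648 m.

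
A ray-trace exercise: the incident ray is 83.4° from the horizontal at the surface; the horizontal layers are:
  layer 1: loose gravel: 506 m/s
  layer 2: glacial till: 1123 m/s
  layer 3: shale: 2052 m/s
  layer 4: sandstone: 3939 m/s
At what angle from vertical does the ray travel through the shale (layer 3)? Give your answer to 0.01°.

27.78°

From the normal: θ₁ = 90° − 83.4° = 6.6°.
Snell's law across each interface conserves sin θ / V, so sin θ_3 = V_3·sin θ₁/V₁.
sin θ_3 = 2052 × sin 6.6° / 506 = 0.4661.
θ_3 = arcsin 0.4661 = 27.78°.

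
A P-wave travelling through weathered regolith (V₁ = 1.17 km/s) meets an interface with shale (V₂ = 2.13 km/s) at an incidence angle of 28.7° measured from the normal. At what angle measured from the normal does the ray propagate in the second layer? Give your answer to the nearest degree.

sin θ₁/V₁ = sin θ₂/V₂ ⇒ sin θ₂ = 2.13·sin 28.7°/1.17 = 2.13·0.4802/1.17 = 0.8743.
θ₂ = sin⁻¹(0.8743) = 60.96° (from vertical).

61°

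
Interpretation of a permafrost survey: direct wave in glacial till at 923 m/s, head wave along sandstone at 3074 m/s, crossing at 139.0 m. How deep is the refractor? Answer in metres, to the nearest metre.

51 m

h = (x_cross/2)·√((V₂−V₁)/(V₂+V₁)).
(V₂−V₁)/(V₂+V₁) = (3074−923)/(3074+923) = 0.5382; √ = 0.7336.
h = (139.0/2)·0.7336 = 50.98 m.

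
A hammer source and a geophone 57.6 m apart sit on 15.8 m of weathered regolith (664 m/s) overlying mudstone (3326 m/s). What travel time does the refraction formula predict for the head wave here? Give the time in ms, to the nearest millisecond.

t = x/V₂ + 2h·√(V₂²−V₁²)/(V₁V₂).
√(V₂²−V₁²) = √(3326²−664²) = 3259.0 m/s; delay term = 2·15.8·3259.0/(664·3326) = 0.04663 s.
t = 57.6/3326 + 0.04663 = 0.06395 s.

64 ms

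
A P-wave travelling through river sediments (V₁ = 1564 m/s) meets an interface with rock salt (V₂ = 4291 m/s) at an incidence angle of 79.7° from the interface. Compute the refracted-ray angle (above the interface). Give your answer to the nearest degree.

Convert to the normal: θ₁ = 90° − 79.7° = 10.3°.
Snell's law: sin θ₂ = (V₂/V₁)·sin θ₁ = (4291/1564)·sin 10.3° = 0.4906.
θ₂ = sin⁻¹(0.4906) = 29.38° (from vertical).
From the interface: 90° − 29.38° = 60.62°.

61°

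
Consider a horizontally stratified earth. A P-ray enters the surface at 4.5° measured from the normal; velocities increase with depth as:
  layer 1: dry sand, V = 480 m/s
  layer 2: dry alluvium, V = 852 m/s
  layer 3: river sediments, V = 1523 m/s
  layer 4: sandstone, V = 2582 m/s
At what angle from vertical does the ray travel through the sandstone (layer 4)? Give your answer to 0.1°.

25.0°

Ray parameter p = sin 4.5° / 480 = 1.6346e-04 s/m.
sin θ_4 = p·V_4 = 1.6346e-04 × 2582 = 0.4220.
θ_4 = 24.96° from the vertical.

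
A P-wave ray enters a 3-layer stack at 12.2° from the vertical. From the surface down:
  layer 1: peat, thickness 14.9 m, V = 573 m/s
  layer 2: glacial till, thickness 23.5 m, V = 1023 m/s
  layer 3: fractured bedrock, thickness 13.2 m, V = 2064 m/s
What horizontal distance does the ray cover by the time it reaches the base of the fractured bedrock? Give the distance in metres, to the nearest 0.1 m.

Apply Snell's law at each interface; in layer i the horizontal offset is hᵢ·tan θᵢ.
Layer 1: θ = 12.20°; offset = 14.9·tan 12.20° = 3.221 m.
Layer 2: sin θ = 1023·sin 12.2°/573 = 0.3773, θ = 22.17°; offset = 23.5·tan 22.17° = 9.574 m.
Layer 3: sin θ = 2064·sin 12.2°/573 = 0.7612, θ = 49.57°; offset = 13.2·tan 49.57° = 15.494 m.
Summing the layer offsets gives 28.289 m.

28.3 m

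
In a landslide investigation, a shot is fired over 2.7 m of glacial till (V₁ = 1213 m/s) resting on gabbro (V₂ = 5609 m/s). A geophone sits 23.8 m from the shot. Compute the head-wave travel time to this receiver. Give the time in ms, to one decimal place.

8.6 ms

t = x/V₂ + 2h·√(V₂²−V₁²)/(V₁V₂).
√(V₂²−V₁²) = √(5609²−1213²) = 5476.3 m/s; delay term = 2·2.7·5476.3/(1213·5609) = 0.00435 s.
t = 23.8/5609 + 0.00435 = 0.00859 s.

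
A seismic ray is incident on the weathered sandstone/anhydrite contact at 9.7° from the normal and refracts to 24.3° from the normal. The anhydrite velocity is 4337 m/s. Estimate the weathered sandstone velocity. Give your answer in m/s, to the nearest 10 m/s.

1780 m/s

Snell's law: sin 9.7°/V₁ = sin 24.3°/V₂.
V₁ = V₂·sin 9.7°/sin 24.3° = 4337 × 0.4094 = 1775.73 m/s.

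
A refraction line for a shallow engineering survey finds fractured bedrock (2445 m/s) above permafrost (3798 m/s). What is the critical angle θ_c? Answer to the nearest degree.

40°

Critical incidence: sin θ_c = V₁/V₂ = 2445/3798 = 0.6438.
θ_c = arcsin 0.6438 = 40.07°.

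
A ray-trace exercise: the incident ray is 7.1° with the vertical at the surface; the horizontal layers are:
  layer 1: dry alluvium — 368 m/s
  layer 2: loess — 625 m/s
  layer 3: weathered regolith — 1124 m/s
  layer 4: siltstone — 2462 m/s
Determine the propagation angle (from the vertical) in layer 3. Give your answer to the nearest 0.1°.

Snell's law across each interface conserves sin θ / V, so sin θ_3 = V_3·sin θ₁/V₁.
sin θ_3 = 1124 × sin 7.1° / 368 = 0.3775.
θ_3 = arcsin 0.3775 = 22.18°.

22.2°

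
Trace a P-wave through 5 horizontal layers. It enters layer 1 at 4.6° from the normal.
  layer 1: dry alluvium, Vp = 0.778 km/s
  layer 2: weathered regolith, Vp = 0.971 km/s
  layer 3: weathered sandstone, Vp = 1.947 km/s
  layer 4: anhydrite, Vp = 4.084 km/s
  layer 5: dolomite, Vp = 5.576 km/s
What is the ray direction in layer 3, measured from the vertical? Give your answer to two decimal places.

11.58°

Snell's law across each interface conserves sin θ / V, so sin θ_3 = V_3·sin θ₁/V₁.
sin θ_3 = 1.947 × sin 4.6° / 0.778 = 0.2007.
θ_3 = 11.58° from the vertical.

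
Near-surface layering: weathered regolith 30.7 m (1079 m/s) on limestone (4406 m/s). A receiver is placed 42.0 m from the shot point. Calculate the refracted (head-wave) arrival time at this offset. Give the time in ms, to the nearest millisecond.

t = x/V₂ + 2h·√(V₂²−V₁²)/(V₁V₂).
√(V₂²−V₁²) = √(4406²−1079²) = 4271.8 m/s; delay term = 2·30.7·4271.8/(1079·4406) = 0.05517 s.
t = 42.0/4406 + 0.05517 = 0.06470 s.

65 ms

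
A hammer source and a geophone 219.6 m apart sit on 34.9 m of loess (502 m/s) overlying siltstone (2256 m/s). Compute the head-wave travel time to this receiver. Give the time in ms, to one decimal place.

θ_c = arcsin(V₁/V₂) = arcsin(502/2256) = 12.86°, cos θ_c = 0.9749.
Intercept time tᵢ = 2h cos θ_c / V₁ = 2·34.9·0.9749/502 = 0.13556 s.
t = x/V₂ + tᵢ = 219.6/2256 + 0.13556 = 0.23290 s.

232.9 ms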